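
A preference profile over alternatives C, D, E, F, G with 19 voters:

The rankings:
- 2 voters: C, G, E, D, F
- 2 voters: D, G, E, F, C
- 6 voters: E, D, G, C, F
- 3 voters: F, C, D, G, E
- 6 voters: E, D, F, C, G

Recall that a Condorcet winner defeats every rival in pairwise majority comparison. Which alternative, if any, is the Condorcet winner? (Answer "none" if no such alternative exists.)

Check each pair by majority over 19 ballots:
C vs D: D wins 14–5.
C vs E: E, 14–5.
C vs F: F wins 11–8.
C vs G: C, 11–8.
D–E: E 14–5.
D vs F: D, 16–3.
D vs G: D, 17–2.
E–F: E 16–3.
E–G: E 12–7.
F–G: G 10–9.
E defeats every rival head-to-head and is the Condorcet winner.

E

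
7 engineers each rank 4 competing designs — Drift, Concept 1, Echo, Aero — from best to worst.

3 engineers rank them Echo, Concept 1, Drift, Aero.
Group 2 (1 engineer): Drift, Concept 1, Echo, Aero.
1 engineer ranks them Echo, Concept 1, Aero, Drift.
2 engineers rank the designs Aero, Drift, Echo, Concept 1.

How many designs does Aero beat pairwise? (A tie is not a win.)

Aero against each rival (7 engineers):
Aero vs Drift: 1+2 = 3 for Aero, 4 for Drift — Drift by 4–3.
Aero vs Concept 1: Concept 1 wins 5–2.
Aero vs Echo: Aero is ranked higher on 2 ballots, Echo on 5. Echo wins 5–2.
Aero beats no one; loses to Drift, Concept 1, Echo — 0 pairwise wins.

0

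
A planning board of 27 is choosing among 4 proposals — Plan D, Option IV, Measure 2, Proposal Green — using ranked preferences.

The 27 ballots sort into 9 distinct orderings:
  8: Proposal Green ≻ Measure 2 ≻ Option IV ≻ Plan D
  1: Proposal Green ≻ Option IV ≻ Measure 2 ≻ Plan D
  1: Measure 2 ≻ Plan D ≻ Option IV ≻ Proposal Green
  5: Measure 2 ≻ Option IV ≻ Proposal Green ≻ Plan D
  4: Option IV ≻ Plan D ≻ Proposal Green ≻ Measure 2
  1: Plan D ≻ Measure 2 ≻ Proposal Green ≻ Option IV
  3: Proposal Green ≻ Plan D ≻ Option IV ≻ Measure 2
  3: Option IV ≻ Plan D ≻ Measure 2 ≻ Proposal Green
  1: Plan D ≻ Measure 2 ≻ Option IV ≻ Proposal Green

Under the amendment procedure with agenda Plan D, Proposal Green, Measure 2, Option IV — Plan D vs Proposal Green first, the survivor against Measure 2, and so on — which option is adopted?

Round 1: Plan D vs Proposal Green — 10–17, Proposal Green advances.
Round 2: Proposal Green vs Measure 2 — 16–11, Proposal Green advances.
Round 3: Proposal Green vs Option IV — 13–14, Option IV advances.
The agenda winner is Option IV.

Option IV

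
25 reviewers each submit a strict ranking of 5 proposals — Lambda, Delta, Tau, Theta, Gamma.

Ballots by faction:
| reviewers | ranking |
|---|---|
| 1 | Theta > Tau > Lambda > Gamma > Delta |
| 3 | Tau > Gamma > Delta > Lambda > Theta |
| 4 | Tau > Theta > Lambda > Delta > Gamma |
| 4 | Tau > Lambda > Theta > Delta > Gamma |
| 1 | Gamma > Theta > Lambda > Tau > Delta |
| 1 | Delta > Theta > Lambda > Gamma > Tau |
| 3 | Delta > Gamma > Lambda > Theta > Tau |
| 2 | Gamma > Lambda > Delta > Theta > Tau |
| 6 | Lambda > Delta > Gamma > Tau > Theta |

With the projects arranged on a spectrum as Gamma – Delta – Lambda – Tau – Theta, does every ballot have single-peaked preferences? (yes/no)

Axis positions: Gamma=1, Delta=2, Lambda=3, Tau=4, Theta=5.
Faction 1: ranking walks positions 5-4-3-1-2; Gamma is ranked above Delta even though Delta lies between Gamma and the peak Theta on the axis — preferences dip and rise again. Not single-peaked.
Faction 2: ranking walks positions 4-1-2-3-5; Gamma is ranked above Lambda even though Lambda lies between Gamma and the peak Tau on the axis — preferences dip and rise again. Not single-peaked.
Faction 3 (peak Tau at position 4): ranking walks positions 4-5-3-2-1, expanding outward from the peak — single-peaked.
Faction 4 (peak Tau at position 4): ranking walks positions 4-3-5-2-1, expanding outward from the peak — single-peaked.
Faction 5: ranking walks positions 1-5-3-4-2; Theta is ranked above Delta even though Delta lies between Theta and the peak Gamma on the axis — preferences dip and rise again. Not single-peaked.
Faction 6: ranking walks positions 2-5-3-1-4; Theta is ranked above Lambda even though Lambda lies between Theta and the peak Delta on the axis — preferences dip and rise again. Not single-peaked.
Faction 7: ranking walks positions 2-1-3-5-4; Theta is ranked above Tau even though Tau lies between Theta and the peak Delta on the axis — preferences dip and rise again. Not single-peaked.
Faction 8: ranking walks positions 1-3-2-5-4; Lambda is ranked above Delta even though Delta lies between Lambda and the peak Gamma on the axis — preferences dip and rise again. Not single-peaked.
Faction 9 (peak Lambda at position 3): ranking walks positions 3-2-1-4-5, expanding outward from the peak — single-peaked.
Faction 1 violates single-peakedness, so the profile is not single-peaked on this axis.

no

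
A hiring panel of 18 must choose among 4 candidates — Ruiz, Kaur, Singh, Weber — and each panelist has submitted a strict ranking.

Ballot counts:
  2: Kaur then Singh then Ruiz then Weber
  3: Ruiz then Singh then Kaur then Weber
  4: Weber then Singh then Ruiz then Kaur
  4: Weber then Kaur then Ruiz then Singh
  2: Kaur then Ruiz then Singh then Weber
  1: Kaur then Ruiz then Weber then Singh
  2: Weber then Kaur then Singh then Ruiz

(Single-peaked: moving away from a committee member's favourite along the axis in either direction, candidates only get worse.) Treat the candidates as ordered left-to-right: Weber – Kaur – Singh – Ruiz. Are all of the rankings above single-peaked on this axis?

Axis positions: Weber=1, Kaur=2, Singh=3, Ruiz=4.
Ballot type 1 (peak Kaur at position 2): ranking walks positions 2-3-4-1, expanding outward from the peak — single-peaked.
Ballot type 2 (peak Ruiz at position 4): ranking walks positions 4-3-2-1, expanding outward from the peak — single-peaked.
Ballot type 3: ranking walks positions 1-3-4-2; Singh is ranked above Kaur even though Kaur lies between Singh and the peak Weber on the axis — preferences dip and rise again. Not single-peaked.
Ballot type 4: ranking walks positions 1-2-4-3; Ruiz is ranked above Singh even though Singh lies between Ruiz and the peak Weber on the axis — preferences dip and rise again. Not single-peaked.
Ballot type 5: ranking walks positions 2-4-3-1; Ruiz is ranked above Singh even though Singh lies between Ruiz and the peak Kaur on the axis — preferences dip and rise again. Not single-peaked.
Ballot type 6: ranking walks positions 2-4-1-3; Ruiz is ranked above Singh even though Singh lies between Ruiz and the peak Kaur on the axis — preferences dip and rise again. Not single-peaked.
Ballot type 7 (peak Weber at position 1): ranking walks positions 1-2-3-4, expanding outward from the peak — single-peaked.
Ballot type 3 violates single-peakedness, so the profile is not single-peaked on this axis.

no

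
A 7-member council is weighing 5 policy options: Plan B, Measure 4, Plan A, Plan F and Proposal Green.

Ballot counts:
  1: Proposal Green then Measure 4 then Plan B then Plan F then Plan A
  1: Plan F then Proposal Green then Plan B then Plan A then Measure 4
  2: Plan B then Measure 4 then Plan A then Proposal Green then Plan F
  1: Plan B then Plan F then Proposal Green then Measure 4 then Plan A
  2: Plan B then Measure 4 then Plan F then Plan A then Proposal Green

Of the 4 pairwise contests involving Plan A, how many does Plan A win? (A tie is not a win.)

1

Plan A against each rival (7 council members):
Plan A vs Plan B: Plan B wins 7–0.
Plan A vs Measure 4: Measure 4 wins 6–1.
Plan A–Plan F: Plan F 5–2.
Plan A vs Proposal Green: Plan A is ranked higher on 2+2 = 4 ballots, Proposal Green on 3. Plan A wins 4–3.
Plan A beats Proposal Green; loses to Plan B, Measure 4, Plan F — 1 pairwise win.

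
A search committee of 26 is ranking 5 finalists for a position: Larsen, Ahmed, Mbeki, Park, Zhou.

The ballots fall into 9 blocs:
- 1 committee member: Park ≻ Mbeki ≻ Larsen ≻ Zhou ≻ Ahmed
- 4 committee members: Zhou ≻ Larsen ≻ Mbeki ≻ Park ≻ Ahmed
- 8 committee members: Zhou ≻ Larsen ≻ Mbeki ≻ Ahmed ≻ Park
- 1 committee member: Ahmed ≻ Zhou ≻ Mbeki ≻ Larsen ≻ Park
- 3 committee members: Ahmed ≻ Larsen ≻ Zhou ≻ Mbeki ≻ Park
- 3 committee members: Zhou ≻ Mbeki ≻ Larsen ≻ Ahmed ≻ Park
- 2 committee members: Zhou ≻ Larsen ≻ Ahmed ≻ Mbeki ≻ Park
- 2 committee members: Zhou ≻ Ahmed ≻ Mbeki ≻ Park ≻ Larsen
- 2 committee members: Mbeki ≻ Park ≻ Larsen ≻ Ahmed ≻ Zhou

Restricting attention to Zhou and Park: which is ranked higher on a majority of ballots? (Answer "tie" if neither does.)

Zhou

Ballots ranking Zhou above Park: 4 + 8 + 1 + 3 + 3 + 2 + 2 = 23.
Ballots ranking Park above Zhou: 26 − 23 = 3.
Zhou wins the head-to-head 23–3.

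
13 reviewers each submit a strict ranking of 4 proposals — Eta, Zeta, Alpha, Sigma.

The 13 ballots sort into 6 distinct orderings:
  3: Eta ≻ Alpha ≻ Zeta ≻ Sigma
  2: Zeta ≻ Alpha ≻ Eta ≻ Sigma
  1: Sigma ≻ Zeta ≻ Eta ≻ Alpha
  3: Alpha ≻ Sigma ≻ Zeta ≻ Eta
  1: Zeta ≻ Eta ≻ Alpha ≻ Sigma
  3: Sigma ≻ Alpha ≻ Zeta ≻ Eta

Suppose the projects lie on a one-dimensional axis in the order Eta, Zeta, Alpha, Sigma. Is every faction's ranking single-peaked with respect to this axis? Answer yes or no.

no

Axis positions: Eta=1, Zeta=2, Alpha=3, Sigma=4.
Faction 1: ranking walks positions 1-3-2-4; Alpha is ranked above Zeta even though Zeta lies between Alpha and the peak Eta on the axis — preferences dip and rise again. Not single-peaked.
Faction 2 (peak Zeta at position 2): ranking walks positions 2-3-1-4, expanding outward from the peak — single-peaked.
Faction 3: ranking walks positions 4-2-1-3; Zeta is ranked above Alpha even though Alpha lies between Zeta and the peak Sigma on the axis — preferences dip and rise again. Not single-peaked.
Faction 4 (peak Alpha at position 3): ranking walks positions 3-4-2-1, expanding outward from the peak — single-peaked.
Faction 5 (peak Zeta at position 2): ranking walks positions 2-1-3-4, expanding outward from the peak — single-peaked.
Faction 6 (peak Sigma at position 4): ranking walks positions 4-3-2-1, expanding outward from the peak — single-peaked.
Faction 1 violates single-peakedness, so the profile is not single-peaked on this axis.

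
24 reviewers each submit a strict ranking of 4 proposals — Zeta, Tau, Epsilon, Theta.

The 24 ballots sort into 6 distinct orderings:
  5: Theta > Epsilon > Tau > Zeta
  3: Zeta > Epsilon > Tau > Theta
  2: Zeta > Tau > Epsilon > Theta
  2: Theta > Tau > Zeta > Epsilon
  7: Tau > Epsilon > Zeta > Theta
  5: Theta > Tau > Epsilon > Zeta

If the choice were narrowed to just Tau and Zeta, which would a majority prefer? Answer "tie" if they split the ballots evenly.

Tau

Ballots ranking Tau above Zeta: 5 + 2 + 7 + 5 = 19.
Ballots ranking Zeta above Tau: 24 − 19 = 5.
Tau wins the head-to-head 19–5.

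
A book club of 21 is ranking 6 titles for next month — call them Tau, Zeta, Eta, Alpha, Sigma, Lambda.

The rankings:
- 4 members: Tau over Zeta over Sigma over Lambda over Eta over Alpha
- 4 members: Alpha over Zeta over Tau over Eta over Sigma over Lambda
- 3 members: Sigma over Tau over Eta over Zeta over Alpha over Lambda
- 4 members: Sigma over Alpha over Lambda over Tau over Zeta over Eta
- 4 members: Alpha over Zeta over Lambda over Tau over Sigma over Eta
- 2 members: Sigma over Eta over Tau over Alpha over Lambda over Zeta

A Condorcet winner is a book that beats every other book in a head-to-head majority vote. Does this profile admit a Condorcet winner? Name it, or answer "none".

Check each pair by majority over 21 ballots:
Tau vs Zeta: Tau preferred on 4+3+4+2 = 13 ballots; Tau wins 13–8.
Tau vs Eta: Tau is ranked higher on 4+4+3+4+4 = 19 ballots, Eta on 2. Tau wins 19–2.
Tau vs Alpha: 4+3+2 = 9 for Tau, 12 for Alpha — Alpha by 12–9.
Tau vs Sigma: Tau preferred on 4+4+4 = 12 ballots; Tau wins 12–9.
Tau vs Lambda: 4+4+3+2 = 13 for Tau, 8 for Lambda — Tau by 13–8.
Zeta vs Eta: 16 to 5, Zeta.
Zeta vs Alpha: 4+3 = 7 for Zeta, 14 for Alpha — Alpha by 14–7.
Zeta vs Sigma: 12 to 9, Zeta.
Zeta vs Lambda: Zeta is ranked higher on 4+4+3+4 = 15 ballots, Lambda on 6. Zeta wins 15–6.
Eta vs Alpha: Eta preferred on 4+3+2 = 9 ballots; Alpha wins 12–9.
Eta vs Sigma: Eta is ranked higher on 4 ballots, Sigma on 17. Sigma wins 17–4.
Eta vs Lambda: 4+3+2 = 9 for Eta, 12 for Lambda — Lambda by 12–9.
Alpha vs Sigma: 8 to 13, Sigma.
Alpha vs Lambda: 17 to 4, Alpha.
Sigma vs Lambda: 4+4+3+4+2 = 17 for Sigma, 4 for Lambda — Sigma by 17–4.
No book is unbeaten: Tau loses to Alpha; Zeta loses to Tau; Eta loses to Tau; Alpha loses to Sigma; Sigma loses to Tau; Lambda loses to Tau. In particular Tau > Sigma > Alpha > Tau is a majority cycle — no Condorcet winner exists.

none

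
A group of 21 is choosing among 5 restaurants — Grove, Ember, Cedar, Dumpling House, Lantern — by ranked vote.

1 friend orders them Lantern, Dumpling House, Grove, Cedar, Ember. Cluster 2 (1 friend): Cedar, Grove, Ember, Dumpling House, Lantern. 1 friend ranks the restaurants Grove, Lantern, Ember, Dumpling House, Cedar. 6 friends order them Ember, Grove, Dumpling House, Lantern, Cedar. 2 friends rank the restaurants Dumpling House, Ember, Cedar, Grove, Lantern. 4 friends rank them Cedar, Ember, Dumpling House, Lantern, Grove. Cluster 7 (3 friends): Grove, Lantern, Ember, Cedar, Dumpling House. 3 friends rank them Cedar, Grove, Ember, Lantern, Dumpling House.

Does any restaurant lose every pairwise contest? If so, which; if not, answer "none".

Head-to-head results (21 friends):
Grove vs Ember: Ember wins 12–9.
Grove vs Cedar: Grove is ranked higher on 1+1+6+3 = 11 ballots, Cedar on 10. Grove wins 11–10.
Grove vs Dumpling House: 14 to 7, Grove.
Grove–Lantern: Grove 16–5.
Ember–Cedar: Ember 12–9.
Ember–Dumpling House: Ember 18–3.
Ember vs Lantern: Ember preferred on 1+6+2+4+3 = 16 ballots; Ember wins 16–5.
Cedar vs Dumpling House: Cedar, 11–10.
Cedar vs Lantern: Lantern, 11–10.
Dumpling House vs Lantern: Dumpling House, 13–8.
Each restaurant has at least one pairwise win (Grove beats Cedar; Ember beats Grove; Cedar beats Dumpling House; Dumpling House beats Lantern; Lantern beats Cedar) — no Condorcet loser.

none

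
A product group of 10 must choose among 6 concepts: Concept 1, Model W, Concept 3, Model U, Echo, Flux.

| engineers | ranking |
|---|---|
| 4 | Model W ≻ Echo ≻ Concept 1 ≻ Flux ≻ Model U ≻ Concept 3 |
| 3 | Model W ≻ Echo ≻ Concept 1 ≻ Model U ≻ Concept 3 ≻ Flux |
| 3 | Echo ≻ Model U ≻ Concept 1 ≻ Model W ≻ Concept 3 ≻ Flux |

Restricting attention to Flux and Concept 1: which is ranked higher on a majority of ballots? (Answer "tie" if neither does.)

No ballot ranks Flux above Concept 1: 0.
Ballots ranking Concept 1 above Flux: 10 − 0 = 10.
Concept 1 wins the head-to-head 10–0.

Concept 1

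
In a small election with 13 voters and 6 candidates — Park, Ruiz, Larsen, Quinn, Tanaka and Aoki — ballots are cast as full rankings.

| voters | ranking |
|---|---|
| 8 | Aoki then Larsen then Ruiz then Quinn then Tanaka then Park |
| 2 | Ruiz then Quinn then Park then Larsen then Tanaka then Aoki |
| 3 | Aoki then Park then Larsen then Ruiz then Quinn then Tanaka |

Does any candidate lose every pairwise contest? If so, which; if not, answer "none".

Park

Pairwise majorities:
Park vs Ruiz: 3 to 10, Ruiz.
Park–Larsen: Larsen 8–5.
Park vs Quinn: Quinn, 10–3.
Park vs Tanaka: Park is ranked higher on 2+3 = 5 ballots, Tanaka on 8. Tanaka wins 8–5.
Park vs Aoki: Park is ranked higher on 2 ballots, Aoki on 11. Aoki wins 11–2.
Ruiz vs Larsen: Ruiz preferred on 2 ballots; Larsen wins 11–2.
Ruiz vs Quinn: Ruiz is ranked higher on 8+2+3 = 13 ballots, Quinn on 0. Ruiz wins 13–0.
Ruiz vs Tanaka: Ruiz, 13–0.
Ruiz vs Aoki: Ruiz preferred on 2 ballots; Aoki wins 11–2.
Larsen vs Quinn: Larsen wins 11–2.
Larsen vs Tanaka: Larsen, 13–0.
Larsen vs Aoki: 2 for Larsen, 11 for Aoki — Aoki by 11–2.
Quinn vs Tanaka: 13 to 0, Quinn.
Quinn vs Aoki: 2 to 11, Aoki.
Tanaka vs Aoki: Aoki, 11–2.
Only Park has no wins; Park is the Condorcet loser.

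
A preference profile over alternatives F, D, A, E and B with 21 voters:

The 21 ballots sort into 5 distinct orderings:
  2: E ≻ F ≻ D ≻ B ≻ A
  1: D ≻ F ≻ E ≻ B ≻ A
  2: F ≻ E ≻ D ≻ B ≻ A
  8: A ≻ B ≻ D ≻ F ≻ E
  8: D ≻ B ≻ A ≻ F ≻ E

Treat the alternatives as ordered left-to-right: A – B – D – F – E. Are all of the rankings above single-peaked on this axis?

yes

Axis positions: A=1, B=2, D=3, F=4, E=5.
Ballot type 1 (peak E at position 5): ranking walks positions 5-4-3-2-1, expanding outward from the peak — single-peaked.
Ballot type 2 (peak D at position 3): ranking walks positions 3-4-5-2-1, expanding outward from the peak — single-peaked.
Ballot type 3 (peak F at position 4): ranking walks positions 4-5-3-2-1, expanding outward from the peak — single-peaked.
Ballot type 4 (peak A at position 1): ranking walks positions 1-2-3-4-5, expanding outward from the peak — single-peaked.
Ballot type 5 (peak D at position 3): ranking walks positions 3-2-1-4-5, expanding outward from the peak — single-peaked.
Every ranking is single-peaked on this axis.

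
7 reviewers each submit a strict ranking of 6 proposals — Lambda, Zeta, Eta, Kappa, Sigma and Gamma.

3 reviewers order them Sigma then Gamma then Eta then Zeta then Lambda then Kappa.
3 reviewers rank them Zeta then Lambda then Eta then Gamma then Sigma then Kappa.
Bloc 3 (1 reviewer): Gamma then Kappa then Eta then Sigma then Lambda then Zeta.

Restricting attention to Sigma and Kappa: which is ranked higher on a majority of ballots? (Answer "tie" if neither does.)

Ballots ranking Sigma above Kappa: 3 + 3 = 6.
Ballots ranking Kappa above Sigma: 7 − 6 = 1.
Sigma wins the head-to-head 6–1.

Sigma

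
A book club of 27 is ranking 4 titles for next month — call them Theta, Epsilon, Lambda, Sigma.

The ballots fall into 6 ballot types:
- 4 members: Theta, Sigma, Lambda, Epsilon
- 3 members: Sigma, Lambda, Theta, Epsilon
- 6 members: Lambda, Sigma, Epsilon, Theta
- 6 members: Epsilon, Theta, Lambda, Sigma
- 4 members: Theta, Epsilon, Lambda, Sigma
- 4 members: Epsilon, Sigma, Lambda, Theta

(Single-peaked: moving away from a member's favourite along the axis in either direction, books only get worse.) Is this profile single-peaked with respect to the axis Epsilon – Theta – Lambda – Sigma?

no

Axis positions: Epsilon=1, Theta=2, Lambda=3, Sigma=4.
Ballot type 1: ranking walks positions 2-4-3-1; Sigma is ranked above Lambda even though Lambda lies between Sigma and the peak Theta on the axis — preferences dip and rise again. Not single-peaked.
Ballot type 2 (peak Sigma at position 4): ranking walks positions 4-3-2-1, expanding outward from the peak — single-peaked.
Ballot type 3: ranking walks positions 3-4-1-2; Epsilon is ranked above Theta even though Theta lies between Epsilon and the peak Lambda on the axis — preferences dip and rise again. Not single-peaked.
Ballot type 4 (peak Epsilon at position 1): ranking walks positions 1-2-3-4, expanding outward from the peak — single-peaked.
Ballot type 5 (peak Theta at position 2): ranking walks positions 2-1-3-4, expanding outward from the peak — single-peaked.
Ballot type 6: ranking walks positions 1-4-3-2; Sigma is ranked above Theta even though Theta lies between Sigma and the peak Epsilon on the axis — preferences dip and rise again. Not single-peaked.
Ballot type 1 violates single-peakedness, so the profile is not single-peaked on this axis.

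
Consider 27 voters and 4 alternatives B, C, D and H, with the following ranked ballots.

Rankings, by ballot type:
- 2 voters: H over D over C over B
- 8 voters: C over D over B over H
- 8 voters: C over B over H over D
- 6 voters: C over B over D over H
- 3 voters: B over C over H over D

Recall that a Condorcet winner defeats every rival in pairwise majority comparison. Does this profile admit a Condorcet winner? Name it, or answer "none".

C

Check each pair by majority over 27 ballots:
B vs C: C wins 24–3.
B–D: B 17–10.
B–H: B 25–2.
C–D: C 25–2.
C vs H: C wins 25–2.
D vs H: D, 14–13.
Only C has no losses; C is the Condorcet winner.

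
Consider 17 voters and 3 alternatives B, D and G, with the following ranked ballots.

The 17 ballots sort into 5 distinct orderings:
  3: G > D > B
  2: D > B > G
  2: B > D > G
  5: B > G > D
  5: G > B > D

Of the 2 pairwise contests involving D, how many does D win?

D against each rival (17 voters):
D vs B: 5 to 12, B.
D vs G: G wins 13–4.
D beats no one; loses to B, G — 0 pairwise wins.

0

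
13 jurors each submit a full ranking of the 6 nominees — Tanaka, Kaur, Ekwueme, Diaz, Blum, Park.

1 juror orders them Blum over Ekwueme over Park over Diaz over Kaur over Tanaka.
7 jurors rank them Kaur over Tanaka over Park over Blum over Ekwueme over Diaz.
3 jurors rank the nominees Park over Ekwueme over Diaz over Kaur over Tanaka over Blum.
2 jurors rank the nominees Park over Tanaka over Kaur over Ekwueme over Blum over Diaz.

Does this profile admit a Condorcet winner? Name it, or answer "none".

Check each pair by majority over 13 ballots:
Tanaka vs Kaur: Tanaka is ranked higher on 2 ballots, Kaur on 11. Kaur wins 11–2.
Tanaka vs Ekwueme: 9 to 4, Tanaka.
Tanaka vs Diaz: Tanaka is ranked higher on 7+2 = 9 ballots, Diaz on 4. Tanaka wins 9–4.
Tanaka vs Blum: Tanaka preferred on 7+3+2 = 12 ballots; Tanaka wins 12–1.
Tanaka vs Park: 7 for Tanaka, 6 for Park — Tanaka by 7–6.
Kaur vs Ekwueme: 9 to 4, Kaur.
Kaur vs Diaz: 9 to 4, Kaur.
Kaur vs Blum: Kaur is ranked higher on 7+3+2 = 12 ballots, Blum on 1. Kaur wins 12–1.
Kaur vs Park: 7 to 6, Kaur.
Ekwueme vs Diaz: Ekwueme preferred on 1+7+3+2 = 13 ballots; Ekwueme wins 13–0.
Ekwueme vs Blum: 3+2 = 5 for Ekwueme, 8 for Blum — Blum by 8–5.
Ekwueme vs Park: Ekwueme preferred on 1 ballot; Park wins 12–1.
Diaz vs Blum: 3 to 10, Blum.
Diaz vs Park: 0 for Diaz, 13 for Park — Park by 13–0.
Blum vs Park: 1 to 12, Park.
Kaur beats each of Tanaka, Ekwueme, Diaz, Blum, Park — Kaur is the Condorcet winner.

Kaur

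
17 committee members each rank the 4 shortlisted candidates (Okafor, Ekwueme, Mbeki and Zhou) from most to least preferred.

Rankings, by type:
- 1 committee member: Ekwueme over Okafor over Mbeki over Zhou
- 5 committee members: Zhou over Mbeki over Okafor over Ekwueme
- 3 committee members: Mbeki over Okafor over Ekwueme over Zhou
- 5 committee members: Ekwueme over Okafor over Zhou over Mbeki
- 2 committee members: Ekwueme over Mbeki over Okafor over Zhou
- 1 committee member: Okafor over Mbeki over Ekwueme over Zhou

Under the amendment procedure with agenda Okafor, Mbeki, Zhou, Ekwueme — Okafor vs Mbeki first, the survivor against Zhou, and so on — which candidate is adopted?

Ekwueme

Round 1: Okafor vs Mbeki — 7–10, Mbeki advances.
Round 2: Mbeki vs Zhou — 7–10, Zhou advances.
Round 3: Zhou vs Ekwueme — 5–12, Ekwueme advances.
Ekwueme survives the agenda.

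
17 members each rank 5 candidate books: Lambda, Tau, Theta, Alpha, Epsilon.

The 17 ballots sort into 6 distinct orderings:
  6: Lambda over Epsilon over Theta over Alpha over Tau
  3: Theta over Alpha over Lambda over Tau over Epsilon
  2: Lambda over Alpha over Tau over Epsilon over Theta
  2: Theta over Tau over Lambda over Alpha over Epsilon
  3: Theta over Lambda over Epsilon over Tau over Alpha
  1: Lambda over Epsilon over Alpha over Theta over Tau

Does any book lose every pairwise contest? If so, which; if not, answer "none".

Head-to-head results (17 members):
Lambda vs Tau: Lambda, 15–2.
Lambda–Theta: Lambda 9–8.
Lambda vs Alpha: Lambda is ranked higher on 6+2+2+3+1 = 14 ballots, Alpha on 3. Lambda wins 14–3.
Lambda vs Epsilon: 17 to 0, Lambda.
Tau vs Theta: Tau is ranked higher on 2 ballots, Theta on 15. Theta wins 15–2.
Tau–Alpha: Alpha 12–5.
Tau–Epsilon: Epsilon 10–7.
Theta vs Alpha: Theta wins 14–3.
Theta vs Epsilon: Epsilon wins 9–8.
Alpha–Epsilon: Epsilon 10–7.
Tau is beaten in every head-to-head and is the Condorcet loser.

Tau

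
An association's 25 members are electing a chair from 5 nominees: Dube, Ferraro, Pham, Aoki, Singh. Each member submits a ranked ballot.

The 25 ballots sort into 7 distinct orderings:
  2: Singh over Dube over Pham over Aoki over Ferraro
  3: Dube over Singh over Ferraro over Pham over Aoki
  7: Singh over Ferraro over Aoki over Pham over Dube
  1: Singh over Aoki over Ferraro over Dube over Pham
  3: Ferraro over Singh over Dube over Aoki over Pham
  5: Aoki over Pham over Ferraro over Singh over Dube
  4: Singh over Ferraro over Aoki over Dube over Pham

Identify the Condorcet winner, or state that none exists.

Head-to-head results (25 voters):
Dube vs Ferraro: Ferraro wins 20–5.
Dube vs Pham: Dube, 13–12.
Dube–Aoki: Aoki 17–8.
Dube–Singh: Singh 22–3.
Ferraro vs Pham: Ferraro, 18–7.
Ferraro vs Aoki: Ferraro wins 17–8.
Ferraro–Singh: Singh 17–8.
Pham vs Aoki: Aoki wins 20–5.
Pham–Singh: Singh 20–5.
Aoki–Singh: Singh 20–5.
Singh defeats every rival head-to-head and is the Condorcet winner.

Singh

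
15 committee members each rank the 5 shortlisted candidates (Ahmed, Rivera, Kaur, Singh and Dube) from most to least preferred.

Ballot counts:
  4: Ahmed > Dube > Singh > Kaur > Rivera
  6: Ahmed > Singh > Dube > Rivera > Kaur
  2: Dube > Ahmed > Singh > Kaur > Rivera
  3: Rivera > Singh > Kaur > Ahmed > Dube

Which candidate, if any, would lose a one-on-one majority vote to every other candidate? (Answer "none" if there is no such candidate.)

Kaur

Head-to-head results (15 committee members):
Ahmed vs Rivera: Ahmed, 12–3.
Ahmed vs Kaur: Ahmed preferred on 4+6+2 = 12 ballots; Ahmed wins 12–3.
Ahmed–Singh: Ahmed 12–3.
Ahmed vs Dube: Ahmed, 13–2.
Rivera vs Kaur: Rivera, 9–6.
Rivera vs Singh: Rivera preferred on 3 ballots; Singh wins 12–3.
Rivera–Dube: Dube 12–3.
Kaur vs Singh: Kaur preferred on 0 ballots; Singh wins 15–0.
Kaur vs Dube: Dube wins 12–3.
Singh–Dube: Singh 9–6.
Kaur loses to every other candidate — it is the Condorcet loser.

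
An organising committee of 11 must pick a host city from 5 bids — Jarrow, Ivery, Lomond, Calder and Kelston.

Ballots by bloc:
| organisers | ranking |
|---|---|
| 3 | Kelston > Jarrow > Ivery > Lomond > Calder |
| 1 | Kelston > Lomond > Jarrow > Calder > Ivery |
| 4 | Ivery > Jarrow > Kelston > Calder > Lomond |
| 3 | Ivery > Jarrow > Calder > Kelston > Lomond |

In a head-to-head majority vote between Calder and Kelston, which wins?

Ballots ranking Calder above Kelston: 3.
Ballots ranking Kelston above Calder: 11 − 3 = 8.
Kelston wins the head-to-head 8–3.

Kelston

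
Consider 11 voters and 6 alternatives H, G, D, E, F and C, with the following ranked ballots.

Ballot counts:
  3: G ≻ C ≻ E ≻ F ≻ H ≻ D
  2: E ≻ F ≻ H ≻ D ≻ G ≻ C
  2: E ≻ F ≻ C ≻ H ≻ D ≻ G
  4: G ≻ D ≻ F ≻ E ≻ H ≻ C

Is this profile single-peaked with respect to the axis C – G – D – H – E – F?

Axis positions: C=1, G=2, D=3, H=4, E=5, F=6.
Faction 1: ranking walks positions 2-1-5-6-4-3; E is ranked above D even though D lies between E and the peak G on the axis — preferences dip and rise again. Not single-peaked.
Faction 2 (peak E at position 5): ranking walks positions 5-6-4-3-2-1, expanding outward from the peak — single-peaked.
Faction 3: ranking walks positions 5-6-1-4-3-2; C is ranked above H even though H lies between C and the peak E on the axis — preferences dip and rise again. Not single-peaked.
Faction 4: ranking walks positions 2-3-6-5-4-1; F is ranked above H even though H lies between F and the peak G on the axis — preferences dip and rise again. Not single-peaked.
Faction 1 violates single-peakedness, so the profile is not single-peaked on this axis.

no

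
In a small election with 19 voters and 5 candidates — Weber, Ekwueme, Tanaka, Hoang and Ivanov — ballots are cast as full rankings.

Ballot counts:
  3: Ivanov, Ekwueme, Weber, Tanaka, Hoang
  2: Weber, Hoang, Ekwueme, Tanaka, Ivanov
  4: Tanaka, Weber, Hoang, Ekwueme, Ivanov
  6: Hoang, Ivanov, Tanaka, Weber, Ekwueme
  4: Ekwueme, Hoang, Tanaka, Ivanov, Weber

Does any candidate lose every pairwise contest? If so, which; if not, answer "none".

Pairwise majorities:
Weber–Ekwueme: Weber 12–7.
Weber vs Tanaka: 5 to 14, Tanaka.
Weber vs Hoang: 3+2+4 = 9 for Weber, 10 for Hoang — Hoang by 10–9.
Weber vs Ivanov: Ivanov, 13–6.
Ekwueme vs Tanaka: Tanaka wins 10–9.
Ekwueme vs Hoang: Hoang, 12–7.
Ekwueme vs Ivanov: Ekwueme preferred on 2+4+4 = 10 ballots; Ekwueme wins 10–9.
Tanaka–Hoang: Hoang 12–7.
Tanaka vs Ivanov: Tanaka wins 10–9.
Hoang vs Ivanov: Hoang is ranked higher on 2+4+6+4 = 16 ballots, Ivanov on 3. Hoang wins 16–3.
Every candidate wins at least one matchup (Weber beats Ekwueme; Ekwueme beats Ivanov; Tanaka beats Weber; Hoang beats Weber; Ivanov beats Weber), so there is no Condorcet loser.

none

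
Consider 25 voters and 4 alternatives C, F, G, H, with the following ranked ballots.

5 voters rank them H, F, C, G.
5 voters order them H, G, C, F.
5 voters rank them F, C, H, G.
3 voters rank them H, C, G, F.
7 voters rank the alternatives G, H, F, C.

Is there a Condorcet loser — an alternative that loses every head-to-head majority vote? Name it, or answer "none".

Head-to-head results (25 voters):
C vs F: F wins 17–8.
C vs G: 5+5+3 = 13 for C, 12 for G — C by 13–12.
C vs H: C preferred on 5 ballots; H wins 20–5.
F vs G: F preferred on 5+5 = 10 ballots; G wins 15–10.
F–H: H 20–5.
G vs H: H wins 18–7.
Each alternative has at least one pairwise win (C beats G; F beats C; G beats F; H beats C) — no Condorcet loser.

none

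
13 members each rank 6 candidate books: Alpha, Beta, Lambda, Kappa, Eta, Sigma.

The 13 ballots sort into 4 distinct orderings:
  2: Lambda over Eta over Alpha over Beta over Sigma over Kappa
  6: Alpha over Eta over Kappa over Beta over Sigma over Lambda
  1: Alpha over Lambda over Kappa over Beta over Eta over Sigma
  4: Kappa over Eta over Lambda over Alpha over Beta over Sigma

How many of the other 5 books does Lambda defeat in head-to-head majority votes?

2

Lambda against each rival (13 members):
Lambda vs Alpha: Alpha wins 7–6.
Lambda vs Beta: Lambda is ranked higher on 2+1+4 = 7 ballots, Beta on 6. Lambda wins 7–6.
Lambda vs Kappa: 2+1 = 3 for Lambda, 10 for Kappa — Kappa by 10–3.
Lambda vs Eta: Lambda is ranked higher on 2+1 = 3 ballots, Eta on 10. Eta wins 10–3.
Lambda–Sigma: Lambda 7–6.
Lambda beats Beta, Sigma; loses to Alpha, Kappa, Eta — 2 pairwise wins.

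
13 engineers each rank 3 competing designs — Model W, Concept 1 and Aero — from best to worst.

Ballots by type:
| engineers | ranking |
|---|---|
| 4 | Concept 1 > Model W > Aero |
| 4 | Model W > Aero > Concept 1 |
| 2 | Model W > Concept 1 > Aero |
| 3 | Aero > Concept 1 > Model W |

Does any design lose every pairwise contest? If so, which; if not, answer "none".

none

Head-to-head results (13 engineers):
Model W vs Concept 1: 6 to 7, Concept 1.
Model W vs Aero: Model W is ranked higher on 4+4+2 = 10 ballots, Aero on 3. Model W wins 10–3.
Concept 1 vs Aero: Aero, 7–6.
Each design has at least one pairwise win (Model W beats Aero; Concept 1 beats Model W; Aero beats Concept 1) — no Condorcet loser.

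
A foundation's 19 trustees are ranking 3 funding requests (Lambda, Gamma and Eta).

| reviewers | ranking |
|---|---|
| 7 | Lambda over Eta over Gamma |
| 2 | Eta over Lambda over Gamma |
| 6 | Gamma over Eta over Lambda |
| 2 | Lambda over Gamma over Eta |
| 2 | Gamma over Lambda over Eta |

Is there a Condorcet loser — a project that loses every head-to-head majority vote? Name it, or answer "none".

Pairwise majorities:
Lambda vs Gamma: Lambda wins 11–8.
Lambda vs Eta: Lambda wins 11–8.
Gamma–Eta: Gamma 10–9.
Eta loses to every other project — it is the Condorcet loser.

Eta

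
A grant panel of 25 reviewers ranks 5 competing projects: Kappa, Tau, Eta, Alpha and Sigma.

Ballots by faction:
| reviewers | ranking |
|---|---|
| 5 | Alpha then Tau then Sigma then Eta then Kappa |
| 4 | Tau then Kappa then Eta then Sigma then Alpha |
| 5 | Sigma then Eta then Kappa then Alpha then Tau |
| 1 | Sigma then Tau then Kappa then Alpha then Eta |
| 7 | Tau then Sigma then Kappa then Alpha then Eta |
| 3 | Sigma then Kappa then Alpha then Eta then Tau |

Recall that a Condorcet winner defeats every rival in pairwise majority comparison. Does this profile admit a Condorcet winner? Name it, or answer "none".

Pairwise majorities:
Kappa vs Tau: Kappa is ranked higher on 5+3 = 8 ballots, Tau on 17. Tau wins 17–8.
Kappa vs Eta: Kappa, 15–10.
Kappa vs Alpha: 4+5+1+7+3 = 20 for Kappa, 5 for Alpha — Kappa by 20–5.
Kappa vs Sigma: Kappa is ranked higher on 4 ballots, Sigma on 21. Sigma wins 21–4.
Tau–Eta: Tau 17–8.
Tau vs Alpha: 4+1+7 = 12 for Tau, 13 for Alpha — Alpha by 13–12.
Tau–Sigma: Tau 16–9.
Eta vs Alpha: 9 to 16, Alpha.
Eta vs Sigma: Eta is ranked higher on 4 ballots, Sigma on 21. Sigma wins 21–4.
Alpha–Sigma: Sigma 20–5.
No project is unbeaten: Kappa loses to Tau; Tau loses to Alpha; Eta loses to Kappa; Alpha loses to Kappa; Sigma loses to Tau. In particular Kappa → Alpha → Tau → Kappa is a majority cycle — no Condorcet winner exists.

none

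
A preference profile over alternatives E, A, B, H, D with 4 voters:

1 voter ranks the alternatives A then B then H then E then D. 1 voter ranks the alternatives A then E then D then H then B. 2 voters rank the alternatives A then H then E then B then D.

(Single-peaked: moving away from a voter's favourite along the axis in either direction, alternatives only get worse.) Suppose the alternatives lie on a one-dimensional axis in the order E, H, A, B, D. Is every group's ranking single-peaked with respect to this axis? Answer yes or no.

no

Axis positions: E=1, H=2, A=3, B=4, D=5.
Group 1 (peak A at position 3): ranking walks positions 3-4-2-1-5, expanding outward from the peak — single-peaked.
Group 2: ranking walks positions 3-1-5-2-4; E is ranked above H even though H lies between E and the peak A on the axis — preferences dip and rise again. Not single-peaked.
Group 3 (peak A at position 3): ranking walks positions 3-2-1-4-5, expanding outward from the peak — single-peaked.
Group 2 violates single-peakedness, so the profile is not single-peaked on this axis.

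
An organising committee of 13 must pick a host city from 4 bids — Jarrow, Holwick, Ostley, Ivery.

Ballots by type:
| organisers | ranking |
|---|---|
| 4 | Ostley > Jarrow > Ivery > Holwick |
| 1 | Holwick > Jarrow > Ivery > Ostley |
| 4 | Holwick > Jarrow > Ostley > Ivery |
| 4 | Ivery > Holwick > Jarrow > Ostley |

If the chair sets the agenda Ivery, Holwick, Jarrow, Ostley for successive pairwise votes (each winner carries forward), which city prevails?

Round 1: Ivery vs Holwick — 8–5, Ivery advances.
Round 2: Ivery vs Jarrow — 4–9, Jarrow advances.
Round 3: Jarrow vs Ostley — 9–4, Jarrow advances.
Jarrow survives the agenda.

Jarrow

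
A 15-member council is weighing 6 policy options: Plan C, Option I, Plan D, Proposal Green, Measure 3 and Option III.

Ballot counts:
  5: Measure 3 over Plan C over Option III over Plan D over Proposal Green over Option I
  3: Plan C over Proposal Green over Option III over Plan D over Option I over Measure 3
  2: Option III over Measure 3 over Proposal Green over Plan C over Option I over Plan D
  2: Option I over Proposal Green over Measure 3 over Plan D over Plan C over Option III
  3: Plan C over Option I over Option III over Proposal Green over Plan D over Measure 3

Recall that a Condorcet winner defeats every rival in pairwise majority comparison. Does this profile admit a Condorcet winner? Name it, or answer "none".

Head-to-head results (15 council members):
Plan C vs Option I: Plan C wins 13–2.
Plan C vs Plan D: Plan C preferred on 5+3+2+3 = 13 ballots; Plan C wins 13–2.
Plan C vs Proposal Green: 5+3+3 = 11 for Plan C, 4 for Proposal Green — Plan C by 11–4.
Plan C vs Measure 3: Measure 3, 9–6.
Plan C vs Option III: 13 to 2, Plan C.
Option I vs Plan D: 7 to 8, Plan D.
Option I–Proposal Green: Proposal Green 10–5.
Option I vs Measure 3: 3+2+3 = 8 for Option I, 7 for Measure 3 — Option I by 8–7.
Option I vs Option III: Option I preferred on 2+3 = 5 ballots; Option III wins 10–5.
Plan D–Proposal Green: Proposal Green 10–5.
Plan D vs Measure 3: 3+3 = 6 for Plan D, 9 for Measure 3 — Measure 3 by 9–6.
Plan D vs Option III: Option III wins 13–2.
Proposal Green vs Measure 3: Proposal Green wins 8–7.
Proposal Green vs Option III: Proposal Green is ranked higher on 3+2 = 5 ballots, Option III on 10. Option III wins 10–5.
Measure 3 vs Option III: Measure 3 preferred on 5+2 = 7 ballots; Option III wins 8–7.
Each option drops at least one matchup (Plan C loses to Measure 3; Option I loses to Plan C; Plan D loses to Plan C; Proposal Green loses to Plan C; Measure 3 loses to Option I; Option III loses to Plan C); the cycle Plan C beats Option I beats Measure 3 beats Plan C rules out a Condorcet winner.

none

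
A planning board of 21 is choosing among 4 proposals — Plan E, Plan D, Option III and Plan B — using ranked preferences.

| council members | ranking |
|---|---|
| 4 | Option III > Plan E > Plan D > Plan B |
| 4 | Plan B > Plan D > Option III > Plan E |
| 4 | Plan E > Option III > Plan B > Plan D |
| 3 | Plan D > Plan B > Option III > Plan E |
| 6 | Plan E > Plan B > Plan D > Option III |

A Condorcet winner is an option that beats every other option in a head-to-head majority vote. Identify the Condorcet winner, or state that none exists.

none

Head-to-head results (21 council members):
Plan E vs Plan D: 14 to 7, Plan E.
Plan E vs Option III: 10 to 11, Option III.
Plan E vs Plan B: 4+4+6 = 14 for Plan E, 7 for Plan B — Plan E by 14–7.
Plan D vs Option III: Plan D preferred on 4+3+6 = 13 ballots; Plan D wins 13–8.
Plan D vs Plan B: Plan D is ranked higher on 4+3 = 7 ballots, Plan B on 14. Plan B wins 14–7.
Option III vs Plan B: 8 to 13, Plan B.
Every option loses at least once (Plan E loses to Option III; Plan D loses to Plan E; Option III loses to Plan D; Plan B loses to Plan E). The majority relation contains the cycle Plan E > Plan D > Option III > Plan E, so there is no Condorcet winner.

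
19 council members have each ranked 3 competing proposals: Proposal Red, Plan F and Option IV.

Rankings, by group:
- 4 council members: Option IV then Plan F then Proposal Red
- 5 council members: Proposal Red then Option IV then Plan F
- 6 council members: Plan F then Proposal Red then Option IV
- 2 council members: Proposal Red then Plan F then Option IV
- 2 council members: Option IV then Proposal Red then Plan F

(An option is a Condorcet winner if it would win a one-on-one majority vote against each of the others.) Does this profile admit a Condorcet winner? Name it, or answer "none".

none

Check each pair by majority over 19 ballots:
Proposal Red–Plan F: Plan F 10–9.
Proposal Red vs Option IV: Proposal Red, 13–6.
Plan F vs Option IV: Option IV wins 11–8.
Every option loses at least once (Proposal Red loses to Plan F; Plan F loses to Option IV; Option IV loses to Proposal Red). The majority relation contains the cycle Proposal Red beats Option IV beats Plan F beats Proposal Red, so there is no Condorcet winner.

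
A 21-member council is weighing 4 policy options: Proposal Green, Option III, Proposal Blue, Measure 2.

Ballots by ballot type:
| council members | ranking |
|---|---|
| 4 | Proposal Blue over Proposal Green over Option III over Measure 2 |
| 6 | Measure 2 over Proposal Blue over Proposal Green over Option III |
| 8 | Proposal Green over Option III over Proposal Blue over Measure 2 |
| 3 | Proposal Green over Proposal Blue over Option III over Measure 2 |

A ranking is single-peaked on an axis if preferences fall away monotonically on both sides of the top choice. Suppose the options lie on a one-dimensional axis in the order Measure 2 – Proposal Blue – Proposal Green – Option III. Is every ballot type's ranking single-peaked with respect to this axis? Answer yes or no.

yes

Axis positions: Measure 2=1, Proposal Blue=2, Proposal Green=3, Option III=4.
Ballot type 1 (peak Proposal Blue at position 2): ranking walks positions 2-3-4-1, expanding outward from the peak — single-peaked.
Ballot type 2 (peak Measure 2 at position 1): ranking walks positions 1-2-3-4, expanding outward from the peak — single-peaked.
Ballot type 3 (peak Proposal Green at position 3): ranking walks positions 3-4-2-1, expanding outward from the peak — single-peaked.
Ballot type 4 (peak Proposal Green at position 3): ranking walks positions 3-2-4-1, expanding outward from the peak — single-peaked.
Every ranking is single-peaked on this axis.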